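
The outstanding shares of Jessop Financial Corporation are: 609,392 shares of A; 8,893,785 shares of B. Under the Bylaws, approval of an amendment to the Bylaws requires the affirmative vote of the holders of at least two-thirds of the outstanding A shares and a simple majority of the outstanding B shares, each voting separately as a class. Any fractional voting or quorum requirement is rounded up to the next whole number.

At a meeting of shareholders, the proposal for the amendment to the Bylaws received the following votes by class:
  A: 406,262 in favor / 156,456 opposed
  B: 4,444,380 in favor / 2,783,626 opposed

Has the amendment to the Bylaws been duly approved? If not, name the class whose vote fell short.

Not approved — the B shares did not give the required vote.

A: 2/3 of 609392 = 406261.33, rounded up to 406262; 406,262 required, 406,262 in favor — approved.
B: a majority of 8893785 is 4446893; 4,446,893 required, 4,444,380 in favor — not approved.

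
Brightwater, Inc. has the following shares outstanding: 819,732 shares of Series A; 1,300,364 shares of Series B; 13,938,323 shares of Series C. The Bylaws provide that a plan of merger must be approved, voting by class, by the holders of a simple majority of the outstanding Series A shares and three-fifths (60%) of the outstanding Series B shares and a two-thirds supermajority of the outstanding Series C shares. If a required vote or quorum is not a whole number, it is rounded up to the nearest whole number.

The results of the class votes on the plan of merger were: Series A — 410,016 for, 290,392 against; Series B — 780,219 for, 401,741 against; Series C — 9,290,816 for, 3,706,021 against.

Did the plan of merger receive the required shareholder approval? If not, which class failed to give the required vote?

Series A: a majority of 819732 is 409867; 409,867 required, 410,016 in favor — approved.
Series B: 3/5 of 1300364 = 780218.40, rounded up to 780219; 780,219 required, 780,219 in favor — approved.
Series C: 2/3 of 13938323 = 9292215.33, rounded up to 9292216; 9,292,216 required, 9,290,816 in favor — not approved.

Not approved — the Series C shares did not give the required vote.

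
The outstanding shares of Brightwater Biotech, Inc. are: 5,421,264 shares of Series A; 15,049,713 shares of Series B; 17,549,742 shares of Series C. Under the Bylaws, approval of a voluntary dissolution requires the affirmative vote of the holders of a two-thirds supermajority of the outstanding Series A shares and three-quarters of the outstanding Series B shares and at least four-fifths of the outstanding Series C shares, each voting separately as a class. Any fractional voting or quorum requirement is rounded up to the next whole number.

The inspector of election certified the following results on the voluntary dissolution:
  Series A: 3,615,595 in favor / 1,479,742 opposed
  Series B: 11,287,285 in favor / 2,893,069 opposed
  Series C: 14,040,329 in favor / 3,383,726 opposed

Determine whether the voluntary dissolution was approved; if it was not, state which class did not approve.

Series A: 2/3 of 5421264 = 3614176; 3,614,176 required, 3,615,595 in favor — approved.
Series B: 3/4 of 15049713 = 11287284.75, rounded up to 11287285; 11,287,285 required, 11,287,285 in favor — approved.
Series C: 4/5 of 17549742 = 14039793.60, rounded up to 14039794; 14,039,794 required, 14,040,329 in favor — approved.

Approved — every class gave the required vote.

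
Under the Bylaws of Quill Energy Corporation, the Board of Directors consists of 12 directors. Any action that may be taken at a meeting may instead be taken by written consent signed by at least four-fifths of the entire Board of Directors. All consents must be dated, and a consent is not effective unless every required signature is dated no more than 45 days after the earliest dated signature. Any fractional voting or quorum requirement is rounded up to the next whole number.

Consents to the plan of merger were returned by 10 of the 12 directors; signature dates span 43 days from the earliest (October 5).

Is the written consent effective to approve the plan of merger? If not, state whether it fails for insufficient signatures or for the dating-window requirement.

Effective — both the signature and dating-window requirements are satisfied.

Signatures required: at least four-fifths of 12 — 4/5 of 12 = 9.60, rounded up to 10, so 10 needed; 10 signed. Sufficient.
Dating window: the latest signature is 43 days after the earliest; the limit is 45 days. Within the window.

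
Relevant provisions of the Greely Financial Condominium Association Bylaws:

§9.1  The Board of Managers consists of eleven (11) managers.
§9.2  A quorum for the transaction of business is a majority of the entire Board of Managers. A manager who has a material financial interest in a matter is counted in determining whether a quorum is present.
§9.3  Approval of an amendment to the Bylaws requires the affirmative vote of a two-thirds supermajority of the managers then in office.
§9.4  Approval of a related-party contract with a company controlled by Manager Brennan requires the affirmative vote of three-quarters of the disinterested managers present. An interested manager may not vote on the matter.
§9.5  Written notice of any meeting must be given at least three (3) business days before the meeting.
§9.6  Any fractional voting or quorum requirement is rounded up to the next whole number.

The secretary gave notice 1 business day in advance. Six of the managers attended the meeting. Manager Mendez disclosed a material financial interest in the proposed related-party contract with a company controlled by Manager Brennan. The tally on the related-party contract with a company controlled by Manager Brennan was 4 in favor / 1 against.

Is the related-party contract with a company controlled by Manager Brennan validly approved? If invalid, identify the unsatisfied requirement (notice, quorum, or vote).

Invalid — notice requirement not satisfied.

Notice: 1 business day given; 3 required (1 < 3). Not satisfied.
Quorum: 6 present (interested managers count toward quorum); quorum is 6. Satisfied.
Vote: the related-party contract with a company controlled by Manager Brennan requires three-fourths of the disinterested managers present (6 − 1 = 5). 3/4 of 5 = 3.75, rounded up to 4, so 4 affirmative votes are needed; 4 voted in favor. Satisfied.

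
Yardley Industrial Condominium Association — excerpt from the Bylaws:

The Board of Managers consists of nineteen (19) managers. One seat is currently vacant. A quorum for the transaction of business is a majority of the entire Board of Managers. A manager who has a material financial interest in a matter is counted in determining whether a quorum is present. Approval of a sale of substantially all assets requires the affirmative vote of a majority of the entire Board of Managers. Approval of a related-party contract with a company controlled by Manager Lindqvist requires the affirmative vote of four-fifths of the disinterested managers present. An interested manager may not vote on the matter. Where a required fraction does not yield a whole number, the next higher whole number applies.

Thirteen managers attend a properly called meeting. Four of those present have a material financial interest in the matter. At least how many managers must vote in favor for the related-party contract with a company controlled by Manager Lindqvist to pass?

The related-party contract with a company controlled by Manager Lindqvist requires four-fifths of the disinterested managers present (13 − 4 = 9).
4/5 of 9 = 7.20, rounded up to 8.

8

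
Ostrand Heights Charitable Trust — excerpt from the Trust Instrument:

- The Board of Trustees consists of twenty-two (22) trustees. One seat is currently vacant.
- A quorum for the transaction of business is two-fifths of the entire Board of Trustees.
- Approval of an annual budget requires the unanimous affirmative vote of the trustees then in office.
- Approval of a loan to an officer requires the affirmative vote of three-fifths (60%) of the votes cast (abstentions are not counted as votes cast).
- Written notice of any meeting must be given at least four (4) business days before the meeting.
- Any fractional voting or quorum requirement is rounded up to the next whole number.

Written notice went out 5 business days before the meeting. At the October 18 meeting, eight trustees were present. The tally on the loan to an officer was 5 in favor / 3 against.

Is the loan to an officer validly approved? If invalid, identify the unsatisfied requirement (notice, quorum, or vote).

Invalid — quorum requirement not satisfied.

Notice: 5 business days given; 4 required (5 ≥ 4). Satisfied.
Quorum: 8 present; quorum is 9. Not satisfied.
Vote: the loan to an officer requires three-fifths of the votes cast (8). 3/5 of 8 = 4.80, rounded up to 5, so 5 affirmative votes are needed; 5 voted in favor. Satisfied. (Moot — without a quorum no business can be validly transacted.)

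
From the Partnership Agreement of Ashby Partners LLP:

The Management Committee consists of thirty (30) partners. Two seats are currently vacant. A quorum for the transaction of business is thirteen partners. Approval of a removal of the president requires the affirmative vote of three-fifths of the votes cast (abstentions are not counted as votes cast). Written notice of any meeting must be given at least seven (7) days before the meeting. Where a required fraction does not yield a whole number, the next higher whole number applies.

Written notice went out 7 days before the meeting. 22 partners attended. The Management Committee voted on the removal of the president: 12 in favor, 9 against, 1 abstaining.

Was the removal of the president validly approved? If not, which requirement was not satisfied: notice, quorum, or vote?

Invalid — vote requirement not satisfied.

Notice: 7 days given; 7 required (7 ≥ 7). Satisfied.
Quorum: 22 present; quorum is 13. Satisfied.
Vote: the removal of the president requires three-fifths of the votes cast (22 present − 1 abstaining = 21). 3/5 of 21 = 12.60, rounded up to 13, so 13 affirmative votes are needed; 12 voted in favor. Not satisfied.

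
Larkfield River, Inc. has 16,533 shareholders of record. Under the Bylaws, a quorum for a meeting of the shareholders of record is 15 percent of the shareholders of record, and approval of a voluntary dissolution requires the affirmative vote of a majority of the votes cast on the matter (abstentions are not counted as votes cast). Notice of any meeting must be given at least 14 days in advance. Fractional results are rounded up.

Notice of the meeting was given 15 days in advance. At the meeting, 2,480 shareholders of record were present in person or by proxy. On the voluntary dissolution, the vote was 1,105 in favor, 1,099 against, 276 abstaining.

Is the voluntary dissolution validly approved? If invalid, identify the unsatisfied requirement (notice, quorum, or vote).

Notice: 15 days given; 14 required. Satisfied.
Quorum: 15% of 16,533 = 2,479.95, rounded up to 2,480; 2,480 present. Satisfied.
Vote: requires a majority of the votes cast (2,480 − 276 abstaining = 2,204); a majority of 2204 is 1103, so 1,103 needed; 1,105 in favor. Satisfied.

Valid — all requirements satisfied.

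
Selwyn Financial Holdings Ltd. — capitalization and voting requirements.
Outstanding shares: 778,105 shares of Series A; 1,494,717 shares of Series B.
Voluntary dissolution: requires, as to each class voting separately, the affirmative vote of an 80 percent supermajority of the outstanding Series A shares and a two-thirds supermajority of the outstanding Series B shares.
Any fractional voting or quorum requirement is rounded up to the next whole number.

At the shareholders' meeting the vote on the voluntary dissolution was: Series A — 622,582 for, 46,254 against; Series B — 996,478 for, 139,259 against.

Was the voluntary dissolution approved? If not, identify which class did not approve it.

Approved — every class gave the required vote.

Series A: 4/5 of 778105 = 622484; 622,484 required, 622,582 in favor — approved.
Series B: 2/3 of 1494717 = 996478; 996,478 required, 996,478 in favor — approved.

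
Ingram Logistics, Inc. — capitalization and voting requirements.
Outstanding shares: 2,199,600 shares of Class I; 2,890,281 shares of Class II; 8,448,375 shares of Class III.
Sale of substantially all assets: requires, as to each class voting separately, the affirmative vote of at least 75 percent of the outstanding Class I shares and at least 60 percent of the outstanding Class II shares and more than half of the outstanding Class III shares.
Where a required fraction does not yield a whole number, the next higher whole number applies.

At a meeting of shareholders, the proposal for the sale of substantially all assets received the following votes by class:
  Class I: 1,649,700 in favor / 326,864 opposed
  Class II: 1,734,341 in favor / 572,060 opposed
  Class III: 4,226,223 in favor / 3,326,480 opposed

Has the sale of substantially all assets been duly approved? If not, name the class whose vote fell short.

Approved — every class gave the required vote.

Class I: 3/4 of 2199600 = 1649700; 1,649,700 required, 1,649,700 in favor — approved.
Class II: 3/5 of 2890281 = 1734168.60, rounded up to 1734169; 1,734,169 required, 1,734,341 in favor — approved.
Class III: a majority of 8448375 is 4224188; 4,224,188 required, 4,226,223 in favor — approved.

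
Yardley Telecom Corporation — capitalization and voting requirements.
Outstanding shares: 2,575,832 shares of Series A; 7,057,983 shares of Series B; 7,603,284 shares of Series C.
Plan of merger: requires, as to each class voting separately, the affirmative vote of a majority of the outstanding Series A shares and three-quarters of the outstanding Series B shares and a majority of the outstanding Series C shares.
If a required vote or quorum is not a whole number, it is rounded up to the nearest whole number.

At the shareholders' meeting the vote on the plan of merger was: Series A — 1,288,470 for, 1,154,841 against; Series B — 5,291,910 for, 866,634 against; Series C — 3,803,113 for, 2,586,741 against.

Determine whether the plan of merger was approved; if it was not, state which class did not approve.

Series A: a majority of 2575832 is 1287917; 1,287,917 required, 1,288,470 in favor — approved.
Series B: 3/4 of 7057983 = 5293487.25, rounded up to 5293488; 5,293,488 required, 5,291,910 in favor — not approved.
Series C: a majority of 7603284 is 3801643; 3,801,643 required, 3,803,113 in favor — approved.

Not approved — the Series B shares did not give the required vote.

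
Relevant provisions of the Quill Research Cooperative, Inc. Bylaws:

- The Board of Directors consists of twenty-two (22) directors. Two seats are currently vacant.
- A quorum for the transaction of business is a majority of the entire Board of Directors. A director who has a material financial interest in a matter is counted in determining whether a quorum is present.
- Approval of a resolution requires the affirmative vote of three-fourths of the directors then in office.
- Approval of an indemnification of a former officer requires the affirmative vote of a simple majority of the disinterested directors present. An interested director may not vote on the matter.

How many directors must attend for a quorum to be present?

12

A majority of 22 is 12.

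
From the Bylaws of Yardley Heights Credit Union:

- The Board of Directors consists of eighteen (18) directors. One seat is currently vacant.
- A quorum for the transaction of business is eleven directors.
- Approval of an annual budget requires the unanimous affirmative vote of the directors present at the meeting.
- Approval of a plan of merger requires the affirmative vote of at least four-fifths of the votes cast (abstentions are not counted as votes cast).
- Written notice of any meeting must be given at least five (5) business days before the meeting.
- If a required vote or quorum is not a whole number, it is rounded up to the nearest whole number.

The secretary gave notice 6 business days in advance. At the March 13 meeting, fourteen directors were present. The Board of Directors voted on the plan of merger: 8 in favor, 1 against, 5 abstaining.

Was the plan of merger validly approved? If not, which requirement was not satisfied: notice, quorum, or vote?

Notice: 6 business days given; 5 required (6 ≥ 5). Satisfied.
Quorum: 14 present; quorum is 11. Satisfied.
Vote: the plan of merger requires four-fifths of the votes cast (14 present − 5 abstaining = 9). 4/5 of 9 = 7.20, rounded up to 8, so 8 affirmative votes are needed; 8 voted in favor. Satisfied.

Valid — all requirements satisfied.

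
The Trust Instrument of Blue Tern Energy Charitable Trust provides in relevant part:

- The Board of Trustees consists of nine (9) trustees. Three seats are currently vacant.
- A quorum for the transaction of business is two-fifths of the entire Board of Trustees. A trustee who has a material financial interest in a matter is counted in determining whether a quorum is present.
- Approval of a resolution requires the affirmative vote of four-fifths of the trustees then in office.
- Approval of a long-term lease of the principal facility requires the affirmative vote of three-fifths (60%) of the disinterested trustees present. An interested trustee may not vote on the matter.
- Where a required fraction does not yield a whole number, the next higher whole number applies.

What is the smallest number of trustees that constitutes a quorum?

2/5 of 9 = 3.60, rounded up to 4.

4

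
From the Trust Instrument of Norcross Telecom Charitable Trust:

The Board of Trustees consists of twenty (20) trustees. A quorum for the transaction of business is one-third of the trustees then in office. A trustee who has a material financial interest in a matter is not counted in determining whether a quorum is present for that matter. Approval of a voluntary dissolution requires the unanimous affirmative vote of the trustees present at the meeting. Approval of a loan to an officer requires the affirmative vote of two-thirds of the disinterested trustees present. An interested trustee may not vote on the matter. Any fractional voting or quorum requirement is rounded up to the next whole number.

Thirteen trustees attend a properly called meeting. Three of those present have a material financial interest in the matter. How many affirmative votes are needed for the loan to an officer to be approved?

7

The loan to an officer requires two-thirds of the disinterested trustees present (13 − 3 = 10).
2/3 of 10 = 6.67, rounded up to 7.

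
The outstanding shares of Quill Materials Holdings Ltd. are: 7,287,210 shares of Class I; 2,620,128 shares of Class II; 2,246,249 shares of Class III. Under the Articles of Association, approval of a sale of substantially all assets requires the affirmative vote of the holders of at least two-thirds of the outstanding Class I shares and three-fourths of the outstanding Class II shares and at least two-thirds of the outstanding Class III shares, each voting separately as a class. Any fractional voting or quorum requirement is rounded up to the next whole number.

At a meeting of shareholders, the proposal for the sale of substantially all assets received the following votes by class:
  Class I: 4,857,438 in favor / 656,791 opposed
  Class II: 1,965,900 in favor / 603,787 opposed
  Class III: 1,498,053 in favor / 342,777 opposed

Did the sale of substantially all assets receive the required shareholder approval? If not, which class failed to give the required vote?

Not approved — the Class I shares did not give the required vote.

Class I: 2/3 of 7287210 = 4858140; 4,858,140 required, 4,857,438 in favor — not approved.
Class II: 3/4 of 2620128 = 1965096; 1,965,096 required, 1,965,900 in favor — approved.
Class III: 2/3 of 2246249 = 1497499.33, rounded up to 1497500; 1,497,500 required, 1,498,053 in favor — approved.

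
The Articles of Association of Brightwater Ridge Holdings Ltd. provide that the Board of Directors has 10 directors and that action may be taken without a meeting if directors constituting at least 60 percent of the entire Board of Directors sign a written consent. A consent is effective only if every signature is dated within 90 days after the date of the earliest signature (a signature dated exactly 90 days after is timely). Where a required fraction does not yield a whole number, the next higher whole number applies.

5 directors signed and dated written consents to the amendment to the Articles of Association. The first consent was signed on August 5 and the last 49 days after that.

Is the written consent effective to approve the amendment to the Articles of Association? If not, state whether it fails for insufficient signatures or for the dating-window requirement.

Not effective — insufficient signatures.

Signatures required: at least 60 percent of 10 — 3/5 of 10 = 6, so 6 needed; 5 signed. Insufficient.
Dating window: the latest signature is 49 days after the earliest; the limit is 90 days. Within the window.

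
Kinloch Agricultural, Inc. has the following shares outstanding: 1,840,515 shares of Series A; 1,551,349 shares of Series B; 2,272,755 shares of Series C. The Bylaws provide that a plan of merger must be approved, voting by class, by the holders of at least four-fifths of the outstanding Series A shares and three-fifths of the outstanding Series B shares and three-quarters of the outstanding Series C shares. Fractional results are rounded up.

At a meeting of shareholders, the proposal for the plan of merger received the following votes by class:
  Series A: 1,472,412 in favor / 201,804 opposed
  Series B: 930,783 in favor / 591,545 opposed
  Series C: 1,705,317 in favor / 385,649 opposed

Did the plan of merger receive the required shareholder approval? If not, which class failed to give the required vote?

Not approved — the Series B shares did not give the required vote.

Series A: 4/5 of 1840515 = 1472412; 1,472,412 required, 1,472,412 in favor — approved.
Series B: 3/5 of 1551349 = 930809.40, rounded up to 930810; 930,810 required, 930,783 in favor — not approved.
Series C: 3/4 of 2272755 = 1704566.25, rounded up to 1704567; 1,704,567 required, 1,705,317 in favor — approved.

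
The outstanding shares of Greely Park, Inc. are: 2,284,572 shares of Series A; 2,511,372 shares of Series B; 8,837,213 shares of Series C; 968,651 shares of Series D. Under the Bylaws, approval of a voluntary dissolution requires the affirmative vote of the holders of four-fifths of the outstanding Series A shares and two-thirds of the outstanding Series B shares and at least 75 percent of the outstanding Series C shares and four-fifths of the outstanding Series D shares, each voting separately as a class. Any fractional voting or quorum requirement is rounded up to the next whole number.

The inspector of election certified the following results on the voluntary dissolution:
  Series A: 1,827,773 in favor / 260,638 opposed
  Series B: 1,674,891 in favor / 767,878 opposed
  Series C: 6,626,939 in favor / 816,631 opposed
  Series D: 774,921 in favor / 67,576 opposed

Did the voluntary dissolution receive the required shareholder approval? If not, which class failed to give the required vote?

Not approved — the Series C shares did not give the required vote.

Series A: 4/5 of 2284572 = 1827657.60, rounded up to 1827658; 1,827,658 required, 1,827,773 in favor — approved.
Series B: 2/3 of 2511372 = 1674248; 1,674,248 required, 1,674,891 in favor — approved.
Series C: 3/4 of 8837213 = 6627909.75, rounded up to 6627910; 6,627,910 required, 6,626,939 in favor — not approved.
Series D: 4/5 of 968651 = 774920.80, rounded up to 774921; 774,921 required, 774,921 in favor — approved.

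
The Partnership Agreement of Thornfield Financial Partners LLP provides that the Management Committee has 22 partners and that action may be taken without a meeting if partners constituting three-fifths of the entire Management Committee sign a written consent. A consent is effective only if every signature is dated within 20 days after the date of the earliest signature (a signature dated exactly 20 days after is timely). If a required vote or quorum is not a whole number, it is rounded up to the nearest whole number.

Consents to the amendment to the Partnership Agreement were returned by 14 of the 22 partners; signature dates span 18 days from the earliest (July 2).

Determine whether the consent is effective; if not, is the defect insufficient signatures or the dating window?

Effective — both the signature and dating-window requirements are satisfied.

Signatures required: three-fifths of 22 — 3/5 of 22 = 13.20, rounded up to 14, so 14 needed; 14 signed. Sufficient.
Dating window: the latest signature is 18 days after the earliest; the limit is 20 days. Within the window.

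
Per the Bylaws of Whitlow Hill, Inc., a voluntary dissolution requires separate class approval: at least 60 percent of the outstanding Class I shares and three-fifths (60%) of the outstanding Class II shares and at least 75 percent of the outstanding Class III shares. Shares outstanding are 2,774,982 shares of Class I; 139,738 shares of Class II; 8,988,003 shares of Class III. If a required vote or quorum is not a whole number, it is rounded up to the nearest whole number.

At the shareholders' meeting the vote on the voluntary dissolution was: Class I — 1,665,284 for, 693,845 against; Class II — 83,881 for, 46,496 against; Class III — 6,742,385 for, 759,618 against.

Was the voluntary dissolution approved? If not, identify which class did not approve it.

Class I: 3/5 of 2774982 = 1664989.20, rounded up to 1664990; 1,664,990 required, 1,665,284 in favor — approved.
Class II: 3/5 of 139738 = 83842.80, rounded up to 83843; 83,843 required, 83,881 in favor — approved.
Class III: 3/4 of 8988003 = 6741002.25, rounded up to 6741003; 6,741,003 required, 6,742,385 in favor — approved.

Approved — every class gave the required vote.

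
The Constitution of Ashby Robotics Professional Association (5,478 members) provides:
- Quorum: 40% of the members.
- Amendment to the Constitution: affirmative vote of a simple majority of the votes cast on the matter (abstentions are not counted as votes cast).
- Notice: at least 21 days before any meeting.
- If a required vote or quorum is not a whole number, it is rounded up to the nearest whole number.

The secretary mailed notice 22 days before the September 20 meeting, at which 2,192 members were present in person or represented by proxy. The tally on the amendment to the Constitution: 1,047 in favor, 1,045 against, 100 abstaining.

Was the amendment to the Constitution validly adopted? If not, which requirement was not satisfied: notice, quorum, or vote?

Notice: 22 days given; 21 required. Satisfied.
Quorum: 40% of 5,478 = 2,191.20, rounded up to 2,192; 2,192 present. Satisfied.
Vote: requires a majority of the votes cast (2,192 − 100 abstaining = 2,092); a majority of 2092 is 1047, so 1,047 needed; 1,047 in favor. Satisfied.

Valid — all requirements satisfied.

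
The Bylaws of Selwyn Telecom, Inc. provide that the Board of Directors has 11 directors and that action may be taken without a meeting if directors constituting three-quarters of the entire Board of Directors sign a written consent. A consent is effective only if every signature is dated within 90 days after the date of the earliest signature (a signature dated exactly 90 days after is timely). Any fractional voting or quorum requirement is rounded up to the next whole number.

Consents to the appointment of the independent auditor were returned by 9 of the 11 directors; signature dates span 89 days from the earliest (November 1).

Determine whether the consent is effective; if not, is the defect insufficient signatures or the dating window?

Signatures required: three-quarters of 11 — 3/4 of 11 = 8.25, rounded up to 9, so 9 needed; 9 signed. Sufficient.
Dating window: the latest signature is 89 days after the earliest; the limit is 90 days. Within the window.

Effective — both the signature and dating-window requirements are satisfied.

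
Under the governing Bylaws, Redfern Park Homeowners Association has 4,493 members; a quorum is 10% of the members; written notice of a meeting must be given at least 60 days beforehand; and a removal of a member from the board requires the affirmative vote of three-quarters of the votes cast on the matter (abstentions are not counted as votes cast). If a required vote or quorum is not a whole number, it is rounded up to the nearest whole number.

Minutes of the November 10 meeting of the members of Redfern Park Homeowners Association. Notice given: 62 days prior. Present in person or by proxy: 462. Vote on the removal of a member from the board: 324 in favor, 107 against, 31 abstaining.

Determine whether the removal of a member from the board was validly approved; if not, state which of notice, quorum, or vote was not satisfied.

Valid — all requirements satisfied.

Notice: 62 days given; 60 required. Satisfied.
Quorum: 10% of 4,493 = 449.30, rounded up to 450; 462 present. Satisfied.
Vote: requires three-fourths of the votes cast (462 − 31 abstaining = 431); 3/4 of 431 = 323.25, rounded up to 324, so 324 needed; 324 in favor. Satisfied.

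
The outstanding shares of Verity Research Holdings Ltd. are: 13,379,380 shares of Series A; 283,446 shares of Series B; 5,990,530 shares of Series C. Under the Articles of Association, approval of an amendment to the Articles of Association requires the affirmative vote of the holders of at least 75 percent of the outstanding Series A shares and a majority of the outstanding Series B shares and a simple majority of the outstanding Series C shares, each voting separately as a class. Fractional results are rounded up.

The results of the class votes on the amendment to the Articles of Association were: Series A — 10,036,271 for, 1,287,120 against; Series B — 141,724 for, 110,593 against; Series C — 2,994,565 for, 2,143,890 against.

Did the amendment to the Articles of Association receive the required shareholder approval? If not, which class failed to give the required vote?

Series A: 3/4 of 13379380 = 10034535; 10,034,535 required, 10,036,271 in favor — approved.
Series B: a majority of 283446 is 141724; 141,724 required, 141,724 in favor — approved.
Series C: a majority of 5990530 is 2995266; 2,995,266 required, 2,994,565 in favor — not approved.

Not approved — the Series C shares did not give the required vote.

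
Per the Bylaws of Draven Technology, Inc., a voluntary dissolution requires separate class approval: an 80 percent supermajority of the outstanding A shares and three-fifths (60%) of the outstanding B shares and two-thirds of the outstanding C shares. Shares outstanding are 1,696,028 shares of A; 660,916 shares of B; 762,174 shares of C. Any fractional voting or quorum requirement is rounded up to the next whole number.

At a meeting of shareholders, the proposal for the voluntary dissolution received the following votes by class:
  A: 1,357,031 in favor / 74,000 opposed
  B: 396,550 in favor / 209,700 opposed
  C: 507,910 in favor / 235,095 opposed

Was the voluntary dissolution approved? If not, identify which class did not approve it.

Not approved — the C shares did not give the required vote.

A: 4/5 of 1696028 = 1356822.40, rounded up to 1356823; 1,356,823 required, 1,357,031 in favor — approved.
B: 3/5 of 660916 = 396549.60, rounded up to 396550; 396,550 required, 396,550 in favor — approved.
C: 2/3 of 762174 = 508116; 508,116 required, 507,910 in favor — not approved.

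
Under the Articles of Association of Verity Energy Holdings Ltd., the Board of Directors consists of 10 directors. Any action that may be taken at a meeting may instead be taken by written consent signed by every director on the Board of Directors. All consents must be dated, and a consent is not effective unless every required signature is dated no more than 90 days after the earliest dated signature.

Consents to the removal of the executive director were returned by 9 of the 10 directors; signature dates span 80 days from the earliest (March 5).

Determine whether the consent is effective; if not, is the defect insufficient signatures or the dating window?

Not effective — insufficient signatures.

Signatures required: every one of 10 — unanimous means all 10, so 10 needed; 9 signed. Insufficient.
Dating window: the latest signature is 80 days after the earliest; the limit is 90 days. Within the window.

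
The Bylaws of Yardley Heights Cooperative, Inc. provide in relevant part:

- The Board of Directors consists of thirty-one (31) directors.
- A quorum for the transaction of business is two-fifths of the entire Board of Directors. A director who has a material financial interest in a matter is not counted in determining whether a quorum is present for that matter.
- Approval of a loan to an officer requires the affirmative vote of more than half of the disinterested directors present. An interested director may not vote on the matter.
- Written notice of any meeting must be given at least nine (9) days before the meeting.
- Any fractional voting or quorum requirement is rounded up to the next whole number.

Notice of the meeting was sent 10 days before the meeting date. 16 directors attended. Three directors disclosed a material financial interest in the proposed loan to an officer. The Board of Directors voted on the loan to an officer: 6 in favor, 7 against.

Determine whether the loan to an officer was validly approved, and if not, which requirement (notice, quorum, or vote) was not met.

Invalid — vote requirement not satisfied.

Notice: 10 days given; 9 required (10 ≥ 9). Satisfied.
Quorum: 16 present, but the 3 interested directors do not count, leaving 13. Quorum is 13. Satisfied.
Vote: the loan to an officer requires a majority of the disinterested directors present (16 − 3 = 13). A majority of 13 is 7, so 7 affirmative votes are needed; 6 voted in favor. Not satisfied.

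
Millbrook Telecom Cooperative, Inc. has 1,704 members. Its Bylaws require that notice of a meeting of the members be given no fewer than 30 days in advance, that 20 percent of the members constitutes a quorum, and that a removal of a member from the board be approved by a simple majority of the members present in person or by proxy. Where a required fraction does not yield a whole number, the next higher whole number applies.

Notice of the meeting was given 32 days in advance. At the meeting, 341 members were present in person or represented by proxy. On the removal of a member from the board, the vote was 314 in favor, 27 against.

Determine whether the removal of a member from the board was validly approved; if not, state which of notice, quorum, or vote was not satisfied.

Notice: 32 days given; 30 required. Satisfied.
Quorum: 20% of 1,704 = 340.80, rounded up to 341; 341 present. Satisfied.
Vote: requires a majority of those present (341); a majority of 341 is 171, so 171 needed; 314 in favor. Satisfied.

Valid — all requirements satisfied.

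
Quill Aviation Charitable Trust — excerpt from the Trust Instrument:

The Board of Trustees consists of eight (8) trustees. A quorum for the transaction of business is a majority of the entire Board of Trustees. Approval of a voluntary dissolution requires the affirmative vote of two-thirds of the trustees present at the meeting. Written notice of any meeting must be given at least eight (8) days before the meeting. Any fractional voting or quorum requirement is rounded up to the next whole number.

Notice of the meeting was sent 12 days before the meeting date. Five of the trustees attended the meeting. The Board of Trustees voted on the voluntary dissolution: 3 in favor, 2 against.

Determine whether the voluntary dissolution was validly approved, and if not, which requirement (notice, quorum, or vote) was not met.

Invalid — vote requirement not satisfied.

Notice: 12 days given; 8 required (12 ≥ 8). Satisfied.
Quorum: 5 present; quorum is 5. Satisfied.
Vote: the voluntary dissolution requires two-thirds of the trustees present (5). 2/3 of 5 = 3.33, rounded up to 4, so 4 affirmative votes are needed; 3 voted in favor. Not satisfied.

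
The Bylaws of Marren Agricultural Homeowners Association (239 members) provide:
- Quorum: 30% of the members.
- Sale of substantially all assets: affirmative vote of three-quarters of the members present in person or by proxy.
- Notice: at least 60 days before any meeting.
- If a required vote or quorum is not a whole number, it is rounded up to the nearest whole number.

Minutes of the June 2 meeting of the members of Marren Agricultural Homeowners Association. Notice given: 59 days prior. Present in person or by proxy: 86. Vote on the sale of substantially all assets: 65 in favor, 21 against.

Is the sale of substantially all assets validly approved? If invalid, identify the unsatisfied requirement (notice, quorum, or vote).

Invalid — notice requirement not satisfied.

Notice: 59 days given; 60 required. Not satisfied.
Quorum: 30% of 239 = 71.70, rounded up to 72; 86 present. Satisfied.
Vote: requires three-fourths of those present (86); 3/4 of 86 = 64.50, rounded up to 65, so 65 needed; 65 in favor. Satisfied.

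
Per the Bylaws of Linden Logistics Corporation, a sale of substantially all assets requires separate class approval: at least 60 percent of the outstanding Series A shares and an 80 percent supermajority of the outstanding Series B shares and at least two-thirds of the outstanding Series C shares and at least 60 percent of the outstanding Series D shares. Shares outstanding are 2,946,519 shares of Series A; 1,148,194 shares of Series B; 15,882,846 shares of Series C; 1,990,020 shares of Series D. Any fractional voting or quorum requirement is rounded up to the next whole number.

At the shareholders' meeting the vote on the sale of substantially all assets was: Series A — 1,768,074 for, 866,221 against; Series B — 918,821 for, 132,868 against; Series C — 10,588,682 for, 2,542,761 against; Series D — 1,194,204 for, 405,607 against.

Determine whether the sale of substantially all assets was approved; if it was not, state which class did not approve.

Series A: 3/5 of 2946519 = 1767911.40, rounded up to 1767912; 1,767,912 required, 1,768,074 in favor — approved.
Series B: 4/5 of 1148194 = 918555.20, rounded up to 918556; 918,556 required, 918,821 in favor — approved.
Series C: 2/3 of 15882846 = 10588564; 10,588,564 required, 10,588,682 in favor — approved.
Series D: 3/5 of 1990020 = 1194012; 1,194,012 required, 1,194,204 in favor — approved.

Approved — every class gave the required vote.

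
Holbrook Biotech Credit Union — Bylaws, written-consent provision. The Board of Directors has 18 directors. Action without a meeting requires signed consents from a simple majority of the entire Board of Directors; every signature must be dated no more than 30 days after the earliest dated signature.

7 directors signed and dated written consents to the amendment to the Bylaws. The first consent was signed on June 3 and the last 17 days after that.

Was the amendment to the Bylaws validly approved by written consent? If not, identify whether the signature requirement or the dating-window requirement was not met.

Not effective — insufficient signatures.

Signatures required: a simple majority of 18 — a majority of 18 is 10, so 10 needed; 7 signed. Insufficient.
Dating window: the latest signature is 17 days after the earliest; the limit is 30 days. Within the window.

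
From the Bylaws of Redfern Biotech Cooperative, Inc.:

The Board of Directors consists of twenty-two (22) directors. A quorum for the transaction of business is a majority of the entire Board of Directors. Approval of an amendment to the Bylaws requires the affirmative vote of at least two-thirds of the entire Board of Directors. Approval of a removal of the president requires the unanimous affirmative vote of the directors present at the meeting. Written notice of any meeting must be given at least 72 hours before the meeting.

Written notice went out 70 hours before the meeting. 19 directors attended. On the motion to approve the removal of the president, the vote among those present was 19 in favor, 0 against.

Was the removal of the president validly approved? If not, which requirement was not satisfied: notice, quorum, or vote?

Notice: 70 hours given; 72 required (70 < 72). Not satisfied.
Quorum: 19 present; quorum is 12. Satisfied.
Vote: the removal of the president requires the unanimous vote of the directors present (19). Unanimous means all 19, so 19 affirmative votes are needed; 19 voted in favor. Satisfied.

Invalid — notice requirement not satisfied.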